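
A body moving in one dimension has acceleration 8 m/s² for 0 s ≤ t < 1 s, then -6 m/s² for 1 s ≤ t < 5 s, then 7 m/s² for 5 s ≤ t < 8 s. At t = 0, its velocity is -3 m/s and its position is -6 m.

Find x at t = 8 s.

-58.5 m

On each constant-a segment, Δv = aΔt and Δx = v₀Δt + ½aΔt²; chain segment to segment.
0–1 s: v starts -3 m/s; Δx = -3·1 + ½·8·1² = 1 m; v ends 5 m/s.
1–5 s: v starts 5 m/s; Δx = 5·4 + ½·-6·4² = -28 m; v ends -19 m/s.
5–8 s: v starts -19 m/s; Δx = -19·3 + ½·7·3² = -25.5 m; v ends 2 m/s.
x(8) = -6 + Σ Δx = -58.5 m.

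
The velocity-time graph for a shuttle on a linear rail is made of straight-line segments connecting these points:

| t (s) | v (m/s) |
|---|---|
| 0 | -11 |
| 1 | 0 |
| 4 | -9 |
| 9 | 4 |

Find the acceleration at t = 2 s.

Acceleration is the slope of the v-t graph on 1–4 s: (-9 − 0)/(4 − 1) = -3 m/s².

-3 m/s²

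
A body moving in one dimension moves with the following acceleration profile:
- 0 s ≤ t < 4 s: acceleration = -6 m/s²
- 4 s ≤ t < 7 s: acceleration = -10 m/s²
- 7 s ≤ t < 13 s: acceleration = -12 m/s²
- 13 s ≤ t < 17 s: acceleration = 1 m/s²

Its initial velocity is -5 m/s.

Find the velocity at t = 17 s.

Δv equals the area under the a-t graph; then v = v₀ + Δv.
0–4 s: -6 × 4 = -24 m/s
4–7 s: -10 × 3 = -30 m/s
7–13 s: -12 × 6 = -72 m/s
13–17 s: 1 × 4 = 4 m/s
Δv = -122 m/s, so v(17) = -5 + (-122) = -127 m/s.

-127 m/s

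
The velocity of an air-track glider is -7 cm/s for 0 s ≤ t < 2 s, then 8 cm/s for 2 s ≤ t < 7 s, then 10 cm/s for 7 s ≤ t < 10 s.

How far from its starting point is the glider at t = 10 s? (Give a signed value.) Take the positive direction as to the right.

56 cm

Displacement is the signed area under the v-t curve.
0–2 s: -7 × 2 = -14 cm
2–7 s: 8 × 5 = 40 cm
7–10 s: 10 × 3 = 30 cm
Net displacement = 56 cm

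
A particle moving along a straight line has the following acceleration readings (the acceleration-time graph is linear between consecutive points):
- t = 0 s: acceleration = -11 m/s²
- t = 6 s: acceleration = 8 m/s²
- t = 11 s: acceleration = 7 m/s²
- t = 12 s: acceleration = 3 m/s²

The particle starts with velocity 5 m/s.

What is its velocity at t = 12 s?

Δv equals the area under the a-t graph; then v = v₀ + Δv.
0–6 s: ½(-11 + 8)(6) = -9 m/s
6–11 s: ½(8 + 7)(5) = 37.5 m/s
11–12 s: ½(7 + 3)(1) = 5 m/s
Δv = 33.5 m/s, so v(12) = 5 + (33.5) = 38.5 m/s.

38.5 m/s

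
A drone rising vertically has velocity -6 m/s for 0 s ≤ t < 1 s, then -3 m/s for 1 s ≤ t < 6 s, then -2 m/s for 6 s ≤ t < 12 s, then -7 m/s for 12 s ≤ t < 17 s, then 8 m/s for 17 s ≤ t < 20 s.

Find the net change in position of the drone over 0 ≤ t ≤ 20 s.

-44 m

Displacement is the signed area under the v-t curve.
0–1 s: -6 × 1 = -6 m
1–6 s: -3 × 5 = -15 m
6–12 s: -2 × 6 = -12 m
12–17 s: -7 × 5 = -35 m
17–20 s: 8 × 3 = 24 m
Net displacement = -44 m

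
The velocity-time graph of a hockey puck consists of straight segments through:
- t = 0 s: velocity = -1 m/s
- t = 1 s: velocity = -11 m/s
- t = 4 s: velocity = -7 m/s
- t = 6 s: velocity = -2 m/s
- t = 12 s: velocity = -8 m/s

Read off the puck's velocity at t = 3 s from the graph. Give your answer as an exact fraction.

On 1–4 s the graph is linear from -11 to -7 m/s: v(3) = -11 + (-7 − -11)·(3 − 1)/(4 − 1) = -25/3 m/s.

-25/3 m/s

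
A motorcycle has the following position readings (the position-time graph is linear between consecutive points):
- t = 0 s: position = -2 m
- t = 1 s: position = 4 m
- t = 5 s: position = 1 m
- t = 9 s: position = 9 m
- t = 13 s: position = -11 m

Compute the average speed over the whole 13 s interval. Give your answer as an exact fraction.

Average speed = (total path length)/(elapsed time); on a piecewise-linear x-t graph the path length is Σ|Δx|.
0–1 s: |Δx| = |4 − -2| = 6 m
1–5 s: |Δx| = |1 − 4| = 3 m
5–9 s: |Δx| = |9 − 1| = 8 m
9–13 s: |Δx| = |-11 − 9| = 20 m
Total path = 37 m; average speed = 37/13 = 37/13 m/s.

37/13 m/s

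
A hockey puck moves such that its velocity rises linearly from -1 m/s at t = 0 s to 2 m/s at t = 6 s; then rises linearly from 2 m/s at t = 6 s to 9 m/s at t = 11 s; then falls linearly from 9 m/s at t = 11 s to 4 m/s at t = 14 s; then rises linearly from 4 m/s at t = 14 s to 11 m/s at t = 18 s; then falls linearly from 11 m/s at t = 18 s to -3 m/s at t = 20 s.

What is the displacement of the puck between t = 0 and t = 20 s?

Net displacement equals the area under the velocity-time graph (areas below the axis count negative).
0–6 s: ½(-1 + 2)(6) = 3 m
6–11 s: ½(2 + 9)(5) = 27.5 m
11–14 s: ½(9 + 4)(3) = 19.5 m
14–18 s: ½(4 + 11)(4) = 30 m
18–20 s: ½(11 + -3)(2) = 8 m
Net displacement = 88 m

88 m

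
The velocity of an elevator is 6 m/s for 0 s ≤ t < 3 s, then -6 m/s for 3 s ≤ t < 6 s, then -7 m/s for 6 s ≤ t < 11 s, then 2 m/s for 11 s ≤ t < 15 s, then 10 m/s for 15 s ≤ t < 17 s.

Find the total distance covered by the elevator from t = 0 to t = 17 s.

Distance (not displacement) is the total path length: add the absolute areas under v-t.
0–3 s: |6| × 3 = 18 m
3–6 s: |-6| × 3 = 18 m
6–11 s: |-7| × 5 = 35 m
11–15 s: |2| × 4 = 8 m
15–17 s: |10| × 2 = 20 m
Total distance = 99 m

99 m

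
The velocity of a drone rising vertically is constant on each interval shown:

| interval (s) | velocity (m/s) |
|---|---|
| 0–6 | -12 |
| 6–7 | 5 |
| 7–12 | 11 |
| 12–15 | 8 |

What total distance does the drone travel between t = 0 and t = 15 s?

Total distance travelled is ∫|v| dt — sum the magnitudes of each area piece.
0–6 s: |-12| × 6 = 72 m
6–7 s: |5| × 1 = 5 m
7–12 s: |11| × 5 = 55 m
12–15 s: |8| × 3 = 24 m
Total distance = 156 m

156 m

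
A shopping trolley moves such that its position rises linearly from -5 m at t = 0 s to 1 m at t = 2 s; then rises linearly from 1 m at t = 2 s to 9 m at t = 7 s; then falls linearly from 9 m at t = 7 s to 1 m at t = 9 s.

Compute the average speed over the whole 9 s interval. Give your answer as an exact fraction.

Average speed = (total path length)/(elapsed time); on a piecewise-linear x-t graph the path length is Σ|Δx|.
0–2 s: |Δx| = |1 − -5| = 6 m
2–7 s: |Δx| = |9 − 1| = 8 m
7–9 s: |Δx| = |1 − 9| = 8 m
Total path = 22 m; average speed = 22/9 = 22/9 m/s.

22/9 m/s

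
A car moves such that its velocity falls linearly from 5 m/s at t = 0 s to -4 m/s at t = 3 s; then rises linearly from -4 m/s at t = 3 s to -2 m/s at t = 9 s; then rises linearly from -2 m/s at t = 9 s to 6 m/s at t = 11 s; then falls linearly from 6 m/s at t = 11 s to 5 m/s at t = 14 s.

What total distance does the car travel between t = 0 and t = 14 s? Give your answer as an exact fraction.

Total distance travelled is ∫|v| dt — sum the magnitudes of each area piece.
0–3 s: v = 0 at t = 5/3 s; triangle areas 25/6 + 8/3 = 41/6 m
3–9 s: |½(-4 + -2)(6)| = 18 m
9–11 s: v = 0 at t = 9.5 s; triangle areas 0.5 + 4.5 = 5 m
11–14 s: |½(6 + 5)(3)| = 16.5 m
Total distance = 139/3 m

139/3 m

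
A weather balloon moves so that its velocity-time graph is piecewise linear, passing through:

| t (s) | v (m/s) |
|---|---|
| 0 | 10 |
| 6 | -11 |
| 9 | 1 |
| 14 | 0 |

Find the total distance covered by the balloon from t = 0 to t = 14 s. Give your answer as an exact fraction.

Total distance travelled is ∫|v| dt — sum the magnitudes of each area piece.
0–6 s: v = 0 at t = 20/7 s; triangle areas 100/7 + 121/7 = 221/7 m
6–9 s: v = 0 at t = 8.75 s; triangle areas 15.125 + 0.125 = 15.25 m
9–14 s: |½(1 + 0)(5)| = 2.5 m
Total distance = 1381/28 m

1381/28 m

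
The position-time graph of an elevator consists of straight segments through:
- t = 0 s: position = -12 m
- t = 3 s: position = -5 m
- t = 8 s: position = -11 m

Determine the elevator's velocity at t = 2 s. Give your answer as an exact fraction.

7/3 m/s

Velocity is the slope of the x-t graph on 0–3 s: (-5 − -12)/(3 − 0) = 7/3 m/s.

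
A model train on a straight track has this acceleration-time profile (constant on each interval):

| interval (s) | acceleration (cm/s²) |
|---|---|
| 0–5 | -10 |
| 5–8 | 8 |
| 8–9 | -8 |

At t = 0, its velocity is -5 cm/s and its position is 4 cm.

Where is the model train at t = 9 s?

-310 cm

On each constant-a segment, Δv = aΔt and Δx = v₀Δt + ½aΔt²; chain segment to segment.
0–5 s: v starts -5 cm/s; Δx = -5·5 + ½·-10·5² = -150 cm; v ends -55 cm/s.
5–8 s: v starts -55 cm/s; Δx = -55·3 + ½·8·3² = -129 cm; v ends -31 cm/s.
8–9 s: v starts -31 cm/s; Δx = -31·1 + ½·-8·1² = -35 cm; v ends -39 cm/s.
x(9) = 4 + Σ Δx = -310 cm.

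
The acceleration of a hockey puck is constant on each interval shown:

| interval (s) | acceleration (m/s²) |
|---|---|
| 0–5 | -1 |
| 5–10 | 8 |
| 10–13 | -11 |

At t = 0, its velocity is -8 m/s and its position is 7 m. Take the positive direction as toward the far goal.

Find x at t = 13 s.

21 m

On each constant-a segment, Δv = aΔt and Δx = v₀Δt + ½aΔt²; chain segment to segment.
0–5 s: v starts -8 m/s; Δx = -8·5 + ½·-1·5² = -52.5 m; v ends -13 m/s.
5–10 s: v starts -13 m/s; Δx = -13·5 + ½·8·5² = 35 m; v ends 27 m/s.
10–13 s: v starts 27 m/s; Δx = 27·3 + ½·-11·3² = 31.5 m; v ends -6 m/s.
x(13) = 7 + Σ Δx = 21 m.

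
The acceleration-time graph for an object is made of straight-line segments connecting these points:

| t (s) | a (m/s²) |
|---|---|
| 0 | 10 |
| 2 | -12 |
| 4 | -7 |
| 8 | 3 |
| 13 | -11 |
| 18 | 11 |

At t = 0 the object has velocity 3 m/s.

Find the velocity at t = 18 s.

-46 m/s

Δv equals the area under the a-t graph; then v = v₀ + Δv.
0–2 s: ½(10 + -12)(2) = -2 m/s
2–4 s: ½(-12 + -7)(2) = -19 m/s
4–8 s: ½(-7 + 3)(4) = -8 m/s
8–13 s: ½(3 + -11)(5) = -20 m/s
13–18 s: ½(-11 + 11)(5) = 0 m/s
Δv = -49 m/s, so v(18) = 3 + (-49) = -46 m/s.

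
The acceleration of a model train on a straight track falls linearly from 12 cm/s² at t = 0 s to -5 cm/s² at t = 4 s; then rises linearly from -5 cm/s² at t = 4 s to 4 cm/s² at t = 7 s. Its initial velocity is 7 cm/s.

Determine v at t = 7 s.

Δv equals the area under the a-t graph; then v = v₀ + Δv.
0–4 s: ½(12 + -5)(4) = 14 cm/s
4–7 s: ½(-5 + 4)(3) = -1.5 cm/s
Δv = 12.5 cm/s, so v(7) = 7 + (12.5) = 19.5 cm/s.

19.5 cm/s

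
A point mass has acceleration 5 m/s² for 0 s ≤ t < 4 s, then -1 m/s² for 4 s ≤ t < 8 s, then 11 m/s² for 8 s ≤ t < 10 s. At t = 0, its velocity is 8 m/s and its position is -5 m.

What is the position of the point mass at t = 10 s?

On each constant-a segment, Δv = aΔt and Δx = v₀Δt + ½aΔt²; chain segment to segment.
0–4 s: v starts 8 m/s; Δx = 8·4 + ½·5·4² = 72 m; v ends 28 m/s.
4–8 s: v starts 28 m/s; Δx = 28·4 + ½·-1·4² = 104 m; v ends 24 m/s.
8–10 s: v starts 24 m/s; Δx = 24·2 + ½·11·2² = 70 m; v ends 46 m/s.
x(10) = -5 + Σ Δx = 241 m.

241 m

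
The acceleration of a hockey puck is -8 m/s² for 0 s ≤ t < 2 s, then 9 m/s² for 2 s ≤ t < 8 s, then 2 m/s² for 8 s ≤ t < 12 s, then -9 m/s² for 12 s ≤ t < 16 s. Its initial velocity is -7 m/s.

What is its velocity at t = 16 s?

Δv equals the area under the a-t graph; then v = v₀ + Δv.
0–2 s: -8 × 2 = -16 m/s
2–8 s: 9 × 6 = 54 m/s
8–12 s: 2 × 4 = 8 m/s
12–16 s: -9 × 4 = -36 m/s
Δv = 10 m/s, so v(16) = -7 + (10) = 3 m/s.

3 m/s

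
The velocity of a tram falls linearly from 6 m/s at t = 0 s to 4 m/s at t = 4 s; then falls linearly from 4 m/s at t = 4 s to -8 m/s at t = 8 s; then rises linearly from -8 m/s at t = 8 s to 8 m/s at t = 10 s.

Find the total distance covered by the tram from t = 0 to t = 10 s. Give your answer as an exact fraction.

124/3 m

Distance (not displacement) is the total path length: add the absolute areas under v-t.
0–4 s: |½(6 + 4)(4)| = 20 m
4–8 s: v = 0 at t = 16/3 s; triangle areas 8/3 + 32/3 = 40/3 m
8–10 s: v = 0 at t = 9 s; triangle areas 4 + 4 = 8 m
Total distance = 124/3 m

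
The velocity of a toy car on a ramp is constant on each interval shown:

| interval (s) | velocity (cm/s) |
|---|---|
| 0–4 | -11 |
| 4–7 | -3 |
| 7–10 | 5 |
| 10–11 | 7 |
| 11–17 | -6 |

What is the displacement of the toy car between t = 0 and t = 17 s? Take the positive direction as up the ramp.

-67 cm

Displacement is the signed area under the v-t curve.
0–4 s: -11 × 4 = -44 cm
4–7 s: -3 × 3 = -9 cm
7–10 s: 5 × 3 = 15 cm
10–11 s: 7 × 1 = 7 cm
11–17 s: -6 × 6 = -36 cm
Net displacement = -67 cm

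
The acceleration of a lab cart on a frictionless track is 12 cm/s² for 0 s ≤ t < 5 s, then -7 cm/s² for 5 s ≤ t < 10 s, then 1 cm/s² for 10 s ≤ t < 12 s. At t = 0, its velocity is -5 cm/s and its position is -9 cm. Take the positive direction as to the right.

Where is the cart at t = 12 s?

On each constant-a segment, Δv = aΔt and Δx = v₀Δt + ½aΔt²; chain segment to segment.
0–5 s: v starts -5 cm/s; Δx = -5·5 + ½·12·5² = 125 cm; v ends 55 cm/s.
5–10 s: v starts 55 cm/s; Δx = 55·5 + ½·-7·5² = 187.5 cm; v ends 20 cm/s.
10–12 s: v starts 20 cm/s; Δx = 20·2 + ½·1·2² = 42 cm; v ends 22 cm/s.
x(12) = -9 + Σ Δx = 345.5 cm.

345.5 cm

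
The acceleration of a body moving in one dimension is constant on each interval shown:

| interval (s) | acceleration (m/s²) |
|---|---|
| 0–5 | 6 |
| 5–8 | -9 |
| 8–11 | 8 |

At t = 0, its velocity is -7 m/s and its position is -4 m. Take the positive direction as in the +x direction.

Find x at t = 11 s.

88.5 m

On each constant-a segment, Δv = aΔt and Δx = v₀Δt + ½aΔt²; chain segment to segment.
0–5 s: v starts -7 m/s; Δx = -7·5 + ½·6·5² = 40 m; v ends 23 m/s.
5–8 s: v starts 23 m/s; Δx = 23·3 + ½·-9·3² = 28.5 m; v ends -4 m/s.
8–11 s: v starts -4 m/s; Δx = -4·3 + ½·8·3² = 24 m; v ends 20 m/s.
x(11) = -4 + Σ Δx = 88.5 m.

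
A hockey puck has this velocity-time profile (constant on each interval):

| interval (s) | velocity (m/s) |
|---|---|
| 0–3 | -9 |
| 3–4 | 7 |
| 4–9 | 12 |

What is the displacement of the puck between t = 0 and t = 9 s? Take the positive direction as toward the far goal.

Net displacement equals the area under the velocity-time graph (areas below the axis count negative).
0–3 s: -9 × 3 = -27 m
3–4 s: 7 × 1 = 7 m
4–9 s: 12 × 5 = 60 m
Net displacement = 40 m

40 m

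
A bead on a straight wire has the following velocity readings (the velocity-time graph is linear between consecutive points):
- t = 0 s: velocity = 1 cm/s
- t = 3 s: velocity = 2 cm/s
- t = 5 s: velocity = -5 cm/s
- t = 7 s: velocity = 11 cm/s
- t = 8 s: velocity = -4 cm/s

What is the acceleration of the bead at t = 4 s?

-3.5 cm/s²

Acceleration is the slope of the v-t graph on 3–5 s: (-5 − 2)/(5 − 3) = -3.5 cm/s².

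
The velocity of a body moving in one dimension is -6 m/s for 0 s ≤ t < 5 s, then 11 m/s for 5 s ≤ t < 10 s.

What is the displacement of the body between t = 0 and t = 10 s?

Net displacement equals the area under the velocity-time graph (areas below the axis count negative).
0–5 s: -6 × 5 = -30 m
5–10 s: 11 × 5 = 55 m
Net displacement = 25 m

25 m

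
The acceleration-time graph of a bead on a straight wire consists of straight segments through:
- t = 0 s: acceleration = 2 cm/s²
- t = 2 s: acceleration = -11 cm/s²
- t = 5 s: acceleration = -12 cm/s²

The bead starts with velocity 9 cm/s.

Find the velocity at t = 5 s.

Δv equals the area under the a-t graph; then v = v₀ + Δv.
0–2 s: ½(2 + -11)(2) = -9 cm/s
2–5 s: ½(-11 + -12)(3) = -34.5 cm/s
Δv = -43.5 cm/s, so v(5) = 9 + (-43.5) = -34.5 cm/s.

-34.5 cm/s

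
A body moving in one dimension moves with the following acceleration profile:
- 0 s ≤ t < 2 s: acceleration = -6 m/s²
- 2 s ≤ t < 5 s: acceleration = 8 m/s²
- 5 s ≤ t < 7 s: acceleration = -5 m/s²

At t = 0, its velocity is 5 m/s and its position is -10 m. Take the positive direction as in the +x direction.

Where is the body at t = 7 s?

27 m

On each constant-a segment, Δv = aΔt and Δx = v₀Δt + ½aΔt²; chain segment to segment.
0–2 s: v starts 5 m/s; Δx = 5·2 + ½·-6·2² = -2 m; v ends -7 m/s.
2–5 s: v starts -7 m/s; Δx = -7·3 + ½·8·3² = 15 m; v ends 17 m/s.
5–7 s: v starts 17 m/s; Δx = 17·2 + ½·-5·2² = 24 m; v ends 7 m/s.
x(7) = -10 + Σ Δx = 27 m.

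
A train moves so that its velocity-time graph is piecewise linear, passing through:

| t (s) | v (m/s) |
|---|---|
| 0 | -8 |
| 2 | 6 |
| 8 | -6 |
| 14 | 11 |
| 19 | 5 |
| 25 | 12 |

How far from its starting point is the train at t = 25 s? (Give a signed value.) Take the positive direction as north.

Net displacement equals the area under the velocity-time graph (areas below the axis count negative).
0–2 s: ½(-8 + 6)(2) = -2 m
2–8 s: ½(6 + -6)(6) = 0 m
8–14 s: ½(-6 + 11)(6) = 15 m
14–19 s: ½(11 + 5)(5) = 40 m
19–25 s: ½(5 + 12)(6) = 51 m
Net displacement = 104 m

104 m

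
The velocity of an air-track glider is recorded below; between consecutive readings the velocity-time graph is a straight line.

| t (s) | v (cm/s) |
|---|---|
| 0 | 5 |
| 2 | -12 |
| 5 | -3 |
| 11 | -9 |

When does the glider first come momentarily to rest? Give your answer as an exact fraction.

v changes sign on 0–2 s (from 5 to -12); the graph is linear there, so v = 0 at t = 0 + (-5)·(2 − 0)/(-12 − 5) = 10/17 s.

t = 10/17 s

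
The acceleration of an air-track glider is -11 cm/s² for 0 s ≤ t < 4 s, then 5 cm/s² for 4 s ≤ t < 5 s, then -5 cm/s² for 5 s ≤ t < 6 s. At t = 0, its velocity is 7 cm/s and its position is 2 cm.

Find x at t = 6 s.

On each constant-a segment, Δv = aΔt and Δx = v₀Δt + ½aΔt²; chain segment to segment.
0–4 s: v starts 7 cm/s; Δx = 7·4 + ½·-11·4² = -60 cm; v ends -37 cm/s.
4–5 s: v starts -37 cm/s; Δx = -37·1 + ½·5·1² = -34.5 cm; v ends -32 cm/s.
5–6 s: v starts -32 cm/s; Δx = -32·1 + ½·-5·1² = -34.5 cm; v ends -37 cm/s.
x(6) = 2 + Σ Δx = -127 cm.

-127 cm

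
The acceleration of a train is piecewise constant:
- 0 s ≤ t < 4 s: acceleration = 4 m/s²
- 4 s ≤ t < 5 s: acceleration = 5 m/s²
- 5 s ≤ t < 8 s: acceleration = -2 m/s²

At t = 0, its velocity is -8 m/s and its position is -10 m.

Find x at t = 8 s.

On each constant-a segment, Δv = aΔt and Δx = v₀Δt + ½aΔt²; chain segment to segment.
0–4 s: v starts -8 m/s; Δx = -8·4 + ½·4·4² = 0 m; v ends 8 m/s.
4–5 s: v starts 8 m/s; Δx = 8·1 + ½·5·1² = 10.5 m; v ends 13 m/s.
5–8 s: v starts 13 m/s; Δx = 13·3 + ½·-2·3² = 30 m; v ends 7 m/s.
x(8) = -10 + Σ Δx = 30.5 m.

30.5 m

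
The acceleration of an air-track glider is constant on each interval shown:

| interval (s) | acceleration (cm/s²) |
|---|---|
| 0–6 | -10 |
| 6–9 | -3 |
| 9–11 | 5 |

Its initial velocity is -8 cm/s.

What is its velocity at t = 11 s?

-67 cm/s

Δv equals the area under the a-t graph; then v = v₀ + Δv.
0–6 s: -10 × 6 = -60 cm/s
6–9 s: -3 × 3 = -9 cm/s
9–11 s: 5 × 2 = 10 cm/s
Δv = -59 cm/s, so v(11) = -8 + (-59) = -67 cm/s.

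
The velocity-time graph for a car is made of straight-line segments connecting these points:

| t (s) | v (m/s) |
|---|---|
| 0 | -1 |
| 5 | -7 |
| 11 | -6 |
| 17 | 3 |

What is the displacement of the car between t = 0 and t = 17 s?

Displacement is the signed area under the v-t curve.
0–5 s: ½(-1 + -7)(5) = -20 m
5–11 s: ½(-7 + -6)(6) = -39 m
11–17 s: ½(-6 + 3)(6) = -9 m
Net displacement = -68 m

-68 m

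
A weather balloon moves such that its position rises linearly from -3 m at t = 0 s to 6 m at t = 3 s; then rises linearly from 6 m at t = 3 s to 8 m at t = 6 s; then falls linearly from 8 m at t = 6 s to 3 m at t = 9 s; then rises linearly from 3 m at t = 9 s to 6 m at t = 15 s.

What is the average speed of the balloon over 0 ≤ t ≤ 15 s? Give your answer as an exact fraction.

19/15 m/s

Average speed = (total path length)/(elapsed time); on a piecewise-linear x-t graph the path length is Σ|Δx|.
0–3 s: |Δx| = |6 − -3| = 9 m
3–6 s: |Δx| = |8 − 6| = 2 m
6–9 s: |Δx| = |3 − 8| = 5 m
9–15 s: |Δx| = |6 − 3| = 3 m
Total path = 19 m; average speed = 19/15 = 19/15 m/s.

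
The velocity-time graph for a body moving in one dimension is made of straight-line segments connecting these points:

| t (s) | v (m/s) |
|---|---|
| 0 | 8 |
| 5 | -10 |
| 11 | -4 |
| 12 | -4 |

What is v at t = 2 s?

On 0–5 s the graph is linear from 8 to -10 m/s: v(2) = 8 + (-10 − 8)·(2 − 0)/(5 − 0) = 0.8 m/s.

0.8 m/s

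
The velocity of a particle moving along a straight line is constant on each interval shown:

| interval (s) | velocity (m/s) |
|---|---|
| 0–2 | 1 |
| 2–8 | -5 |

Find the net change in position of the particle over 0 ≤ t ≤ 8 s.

Net displacement equals the area under the velocity-time graph (areas below the axis count negative).
0–2 s: 1 × 2 = 2 m
2–8 s: -5 × 6 = -30 m
Net displacement = -28 m

-28 m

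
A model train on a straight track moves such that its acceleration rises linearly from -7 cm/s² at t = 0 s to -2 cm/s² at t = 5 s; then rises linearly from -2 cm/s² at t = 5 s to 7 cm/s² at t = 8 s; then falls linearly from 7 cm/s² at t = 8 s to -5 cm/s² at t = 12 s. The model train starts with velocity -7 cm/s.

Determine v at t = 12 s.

-18 cm/s

Δv equals the area under the a-t graph; then v = v₀ + Δv.
0–5 s: ½(-7 + -2)(5) = -22.5 cm/s
5–8 s: ½(-2 + 7)(3) = 7.5 cm/s
8–12 s: ½(7 + -5)(4) = 4 cm/s
Δv = -11 cm/s, so v(12) = -7 + (-11) = -18 cm/s.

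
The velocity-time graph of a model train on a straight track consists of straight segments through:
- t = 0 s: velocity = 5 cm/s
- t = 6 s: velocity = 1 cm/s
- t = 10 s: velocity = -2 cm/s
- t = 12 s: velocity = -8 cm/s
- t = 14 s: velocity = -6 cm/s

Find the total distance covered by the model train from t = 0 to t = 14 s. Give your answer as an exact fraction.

136/3 cm

Distance (not displacement) is the total path length: add the absolute areas under v-t.
0–6 s: |½(5 + 1)(6)| = 18 cm
6–10 s: v = 0 at t = 22/3 s; triangle areas 2/3 + 8/3 = 10/3 cm
10–12 s: |½(-2 + -8)(2)| = 10 cm
12–14 s: |½(-8 + -6)(2)| = 14 cm
Total distance = 136/3 cm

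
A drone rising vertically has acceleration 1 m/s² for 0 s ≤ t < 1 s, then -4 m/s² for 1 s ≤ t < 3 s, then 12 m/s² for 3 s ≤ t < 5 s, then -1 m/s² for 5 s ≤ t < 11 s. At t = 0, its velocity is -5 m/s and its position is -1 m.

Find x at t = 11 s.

On each constant-a segment, Δv = aΔt and Δx = v₀Δt + ½aΔt²; chain segment to segment.
0–1 s: v starts -5 m/s; Δx = -5·1 + ½·1·1² = -4.5 m; v ends -4 m/s.
1–3 s: v starts -4 m/s; Δx = -4·2 + ½·-4·2² = -16 m; v ends -12 m/s.
3–5 s: v starts -12 m/s; Δx = -12·2 + ½·12·2² = 0 m; v ends 12 m/s.
5–11 s: v starts 12 m/s; Δx = 12·6 + ½·-1·6² = 54 m; v ends 6 m/s.
x(11) = -1 + Σ Δx = 32.5 m.

32.5 m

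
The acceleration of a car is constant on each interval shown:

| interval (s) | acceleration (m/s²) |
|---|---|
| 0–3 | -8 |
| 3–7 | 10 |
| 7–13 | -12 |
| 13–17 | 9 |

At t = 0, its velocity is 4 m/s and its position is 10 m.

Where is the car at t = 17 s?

On each constant-a segment, Δv = aΔt and Δx = v₀Δt + ½aΔt²; chain segment to segment.
0–3 s: v starts 4 m/s; Δx = 4·3 + ½·-8·3² = -24 m; v ends -20 m/s.
3–7 s: v starts -20 m/s; Δx = -20·4 + ½·10·4² = 0 m; v ends 20 m/s.
7–13 s: v starts 20 m/s; Δx = 20·6 + ½·-12·6² = -96 m; v ends -52 m/s.
13–17 s: v starts -52 m/s; Δx = -52·4 + ½·9·4² = -136 m; v ends -16 m/s.
x(17) = 10 + Σ Δx = -246 m.

-246 m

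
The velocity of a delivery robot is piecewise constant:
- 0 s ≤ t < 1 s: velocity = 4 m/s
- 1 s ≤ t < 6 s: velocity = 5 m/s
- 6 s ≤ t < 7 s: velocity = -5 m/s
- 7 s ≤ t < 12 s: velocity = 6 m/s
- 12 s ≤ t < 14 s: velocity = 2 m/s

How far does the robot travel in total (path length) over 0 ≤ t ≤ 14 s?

68 m

Distance (not displacement) is the total path length: add the absolute areas under v-t.
0–1 s: |4| × 1 = 4 m
1–6 s: |5| × 5 = 25 m
6–7 s: |-5| × 1 = 5 m
7–12 s: |6| × 5 = 30 m
12–14 s: |2| × 2 = 4 m
Total distance = 68 m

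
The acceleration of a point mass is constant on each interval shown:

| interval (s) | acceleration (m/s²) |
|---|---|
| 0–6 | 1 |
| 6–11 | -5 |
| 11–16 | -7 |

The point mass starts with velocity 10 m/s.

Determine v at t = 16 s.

Δv equals the area under the a-t graph; then v = v₀ + Δv.
0–6 s: 1 × 6 = 6 m/s
6–11 s: -5 × 5 = -25 m/s
11–16 s: -7 × 5 = -35 m/s
Δv = -54 m/s, so v(16) = 10 + (-54) = -44 m/s.

-44 m/s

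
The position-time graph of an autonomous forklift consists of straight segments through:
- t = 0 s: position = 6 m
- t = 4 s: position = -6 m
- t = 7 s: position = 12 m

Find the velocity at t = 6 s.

6 m/s

Velocity is the slope of the x-t graph on 4–7 s: (12 − -6)/(7 − 4) = 6 m/s.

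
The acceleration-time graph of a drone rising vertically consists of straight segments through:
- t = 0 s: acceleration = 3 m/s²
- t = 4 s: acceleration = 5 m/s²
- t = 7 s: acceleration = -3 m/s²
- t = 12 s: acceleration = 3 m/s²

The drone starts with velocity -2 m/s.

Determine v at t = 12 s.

Δv equals the area under the a-t graph; then v = v₀ + Δv.
0–4 s: ½(3 + 5)(4) = 16 m/s
4–7 s: ½(5 + -3)(3) = 3 m/s
7–12 s: ½(-3 + 3)(5) = 0 m/s
Δv = 19 m/s, so v(12) = -2 + (19) = 17 m/s.

17 m/s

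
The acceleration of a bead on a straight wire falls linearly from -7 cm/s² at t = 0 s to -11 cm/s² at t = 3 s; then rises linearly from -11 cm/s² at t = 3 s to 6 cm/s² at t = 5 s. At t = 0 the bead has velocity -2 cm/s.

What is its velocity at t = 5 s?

-34 cm/s

Δv equals the area under the a-t graph; then v = v₀ + Δv.
0–3 s: ½(-7 + -11)(3) = -27 cm/s
3–5 s: ½(-11 + 6)(2) = -5 cm/s
Δv = -32 cm/s, so v(5) = -2 + (-32) = -34 cm/s.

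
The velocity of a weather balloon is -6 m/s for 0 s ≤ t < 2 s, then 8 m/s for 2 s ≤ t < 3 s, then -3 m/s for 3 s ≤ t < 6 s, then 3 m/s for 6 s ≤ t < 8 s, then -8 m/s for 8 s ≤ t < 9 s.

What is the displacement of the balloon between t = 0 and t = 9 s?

Net displacement equals the area under the velocity-time graph (areas below the axis count negative).
0–2 s: -6 × 2 = -12 m
2–3 s: 8 × 1 = 8 m
3–6 s: -3 × 3 = -9 m
6–8 s: 3 × 2 = 6 m
8–9 s: -8 × 1 = -8 m
Net displacement = -15 m

-15 m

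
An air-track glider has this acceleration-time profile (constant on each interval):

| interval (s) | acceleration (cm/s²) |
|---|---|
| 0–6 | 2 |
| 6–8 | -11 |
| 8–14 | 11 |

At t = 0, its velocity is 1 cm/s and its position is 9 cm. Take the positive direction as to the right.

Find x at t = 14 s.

On each constant-a segment, Δv = aΔt and Δx = v₀Δt + ½aΔt²; chain segment to segment.
0–6 s: v starts 1 cm/s; Δx = 1·6 + ½·2·6² = 42 cm; v ends 13 cm/s.
6–8 s: v starts 13 cm/s; Δx = 13·2 + ½·-11·2² = 4 cm; v ends -9 cm/s.
8–14 s: v starts -9 cm/s; Δx = -9·6 + ½·11·6² = 144 cm; v ends 57 cm/s.
x(14) = 9 + Σ Δx = 199 cm.

199 cm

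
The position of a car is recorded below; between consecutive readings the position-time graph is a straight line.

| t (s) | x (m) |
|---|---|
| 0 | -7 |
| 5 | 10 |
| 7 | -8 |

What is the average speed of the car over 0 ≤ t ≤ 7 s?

5 m/s

Average speed = (total path length)/(elapsed time); on a piecewise-linear x-t graph the path length is Σ|Δx|.
0–5 s: |Δx| = |10 − -7| = 17 m
5–7 s: |Δx| = |-8 − 10| = 18 m
Total path = 35 m; average speed = 35/7 = 5 m/s.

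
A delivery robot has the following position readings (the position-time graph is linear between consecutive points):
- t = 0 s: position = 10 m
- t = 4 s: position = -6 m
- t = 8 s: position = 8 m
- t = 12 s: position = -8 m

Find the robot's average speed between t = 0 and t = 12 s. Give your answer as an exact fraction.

Average speed = (total path length)/(elapsed time); on a piecewise-linear x-t graph the path length is Σ|Δx|.
0–4 s: |Δx| = |-6 − 10| = 16 m
4–8 s: |Δx| = |8 − -6| = 14 m
8–12 s: |Δx| = |-8 − 8| = 16 m
Total path = 46 m; average speed = 46/12 = 23/6 m/s.

23/6 m/s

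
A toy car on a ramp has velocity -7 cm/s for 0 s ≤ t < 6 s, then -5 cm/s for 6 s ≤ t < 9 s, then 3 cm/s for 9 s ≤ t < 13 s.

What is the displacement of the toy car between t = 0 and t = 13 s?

Displacement is the signed area under the v-t curve.
0–6 s: -7 × 6 = -42 cm
6–9 s: -5 × 3 = -15 cm
9–13 s: 3 × 4 = 12 cm
Net displacement = -45 cm

-45 cm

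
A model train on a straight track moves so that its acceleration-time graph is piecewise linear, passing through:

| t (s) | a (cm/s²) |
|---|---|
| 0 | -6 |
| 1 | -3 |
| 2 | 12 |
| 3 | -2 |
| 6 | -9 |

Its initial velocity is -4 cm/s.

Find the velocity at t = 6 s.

-15.5 cm/s

Δv equals the area under the a-t graph; then v = v₀ + Δv.
0–1 s: ½(-6 + -3)(1) = -4.5 cm/s
1–2 s: ½(-3 + 12)(1) = 4.5 cm/s
2–3 s: ½(12 + -2)(1) = 5 cm/s
3–6 s: ½(-2 + -9)(3) = -16.5 cm/s
Δv = -11.5 cm/s, so v(6) = -4 + (-11.5) = -15.5 cm/s.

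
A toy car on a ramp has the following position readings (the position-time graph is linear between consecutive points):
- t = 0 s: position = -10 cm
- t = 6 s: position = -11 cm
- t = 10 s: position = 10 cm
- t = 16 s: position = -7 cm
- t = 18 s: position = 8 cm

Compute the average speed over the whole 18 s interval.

Average speed = (total path length)/(elapsed time); on a piecewise-linear x-t graph the path length is Σ|Δx|.
0–6 s: |Δx| = |-11 − -10| = 1 cm
6–10 s: |Δx| = |10 − -11| = 21 cm
10–16 s: |Δx| = |-7 − 10| = 17 cm
16–18 s: |Δx| = |8 − -7| = 15 cm
Total path = 54 cm; average speed = 54/18 = 3 cm/s.

3 cm/s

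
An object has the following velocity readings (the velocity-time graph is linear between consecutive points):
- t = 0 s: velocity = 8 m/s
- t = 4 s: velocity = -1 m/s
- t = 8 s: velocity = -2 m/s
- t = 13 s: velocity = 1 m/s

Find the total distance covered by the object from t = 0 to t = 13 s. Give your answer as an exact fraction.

Total distance travelled is ∫|v| dt — sum the magnitudes of each area piece.
0–4 s: v = 0 at t = 32/9 s; triangle areas 128/9 + 2/9 = 130/9 m
4–8 s: |½(-1 + -2)(4)| = 6 m
8–13 s: v = 0 at t = 34/3 s; triangle areas 10/3 + 5/6 = 25/6 m
Total distance = 443/18 m

443/18 m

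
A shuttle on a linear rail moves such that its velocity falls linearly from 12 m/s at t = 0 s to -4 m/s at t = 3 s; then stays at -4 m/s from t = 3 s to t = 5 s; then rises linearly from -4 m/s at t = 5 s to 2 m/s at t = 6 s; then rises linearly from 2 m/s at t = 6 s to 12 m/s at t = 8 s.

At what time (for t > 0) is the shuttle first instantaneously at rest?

v changes sign on 0–3 s (from 12 to -4); the graph is linear there, so v = 0 at t = 0 + (-12)·(3 − 0)/(-4 − 12) = 2.25 s.

t = 2.25 s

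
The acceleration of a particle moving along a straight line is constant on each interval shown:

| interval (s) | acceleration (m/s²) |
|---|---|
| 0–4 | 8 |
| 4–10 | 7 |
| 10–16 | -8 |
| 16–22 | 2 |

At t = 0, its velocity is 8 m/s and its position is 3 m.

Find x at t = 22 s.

1053 m

On each constant-a segment, Δv = aΔt and Δx = v₀Δt + ½aΔt²; chain segment to segment.
0–4 s: v starts 8 m/s; Δx = 8·4 + ½·8·4² = 96 m; v ends 40 m/s.
4–10 s: v starts 40 m/s; Δx = 40·6 + ½·7·6² = 366 m; v ends 82 m/s.
10–16 s: v starts 82 m/s; Δx = 82·6 + ½·-8·6² = 348 m; v ends 34 m/s.
16–22 s: v starts 34 m/s; Δx = 34·6 + ½·2·6² = 240 m; v ends 46 m/s.
x(22) = 3 + Σ Δx = 1053 m.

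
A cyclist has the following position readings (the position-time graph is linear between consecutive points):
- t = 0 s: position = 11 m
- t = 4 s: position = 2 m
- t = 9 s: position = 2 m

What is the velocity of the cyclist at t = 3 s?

Velocity is the slope of the x-t graph on 0–4 s: (2 − 11)/(4 − 0) = -2.25 m/s.

-2.25 m/s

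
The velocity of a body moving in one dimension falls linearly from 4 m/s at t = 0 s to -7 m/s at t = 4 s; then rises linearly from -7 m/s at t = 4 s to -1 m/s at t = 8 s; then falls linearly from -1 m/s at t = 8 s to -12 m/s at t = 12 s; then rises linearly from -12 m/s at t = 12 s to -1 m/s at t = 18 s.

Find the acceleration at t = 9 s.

-2.75 m/s²

Acceleration is the slope of the v-t graph on 8–12 s: (-12 − -1)/(12 − 8) = -2.75 m/s².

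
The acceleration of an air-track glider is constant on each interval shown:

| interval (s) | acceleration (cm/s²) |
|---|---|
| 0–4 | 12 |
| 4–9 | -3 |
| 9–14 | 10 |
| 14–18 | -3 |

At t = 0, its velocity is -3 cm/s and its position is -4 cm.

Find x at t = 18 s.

838.5 cm

On each constant-a segment, Δv = aΔt and Δx = v₀Δt + ½aΔt²; chain segment to segment.
0–4 s: v starts -3 cm/s; Δx = -3·4 + ½·12·4² = 84 cm; v ends 45 cm/s.
4–9 s: v starts 45 cm/s; Δx = 45·5 + ½·-3·5² = 187.5 cm; v ends 30 cm/s.
9–14 s: v starts 30 cm/s; Δx = 30·5 + ½·10·5² = 275 cm; v ends 80 cm/s.
14–18 s: v starts 80 cm/s; Δx = 80·4 + ½·-3·4² = 296 cm; v ends 68 cm/s.
x(18) = -4 + Σ Δx = 838.5 cm.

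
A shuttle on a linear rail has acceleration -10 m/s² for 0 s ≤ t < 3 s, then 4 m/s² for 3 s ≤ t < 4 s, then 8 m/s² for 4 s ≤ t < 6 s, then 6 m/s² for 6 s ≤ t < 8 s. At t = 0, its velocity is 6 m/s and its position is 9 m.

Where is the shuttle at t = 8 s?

-60 m

On each constant-a segment, Δv = aΔt and Δx = v₀Δt + ½aΔt²; chain segment to segment.
0–3 s: v starts 6 m/s; Δx = 6·3 + ½·-10·3² = -27 m; v ends -24 m/s.
3–4 s: v starts -24 m/s; Δx = -24·1 + ½·4·1² = -22 m; v ends -20 m/s.
4–6 s: v starts -20 m/s; Δx = -20·2 + ½·8·2² = -24 m; v ends -4 m/s.
6–8 s: v starts -4 m/s; Δx = -4·2 + ½·6·2² = 4 m; v ends 8 m/s.
x(8) = 9 + Σ Δx = -60 m.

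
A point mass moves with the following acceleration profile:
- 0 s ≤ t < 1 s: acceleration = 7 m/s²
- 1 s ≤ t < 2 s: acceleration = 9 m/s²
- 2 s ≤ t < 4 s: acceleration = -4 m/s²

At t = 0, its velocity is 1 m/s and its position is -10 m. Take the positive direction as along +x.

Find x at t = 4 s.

33 m

On each constant-a segment, Δv = aΔt and Δx = v₀Δt + ½aΔt²; chain segment to segment.
0–1 s: v starts 1 m/s; Δx = 1·1 + ½·7·1² = 4.5 m; v ends 8 m/s.
1–2 s: v starts 8 m/s; Δx = 8·1 + ½·9·1² = 12.5 m; v ends 17 m/s.
2–4 s: v starts 17 m/s; Δx = 17·2 + ½·-4·2² = 26 m; v ends 9 m/s.
x(4) = -10 + Σ Δx = 33 m.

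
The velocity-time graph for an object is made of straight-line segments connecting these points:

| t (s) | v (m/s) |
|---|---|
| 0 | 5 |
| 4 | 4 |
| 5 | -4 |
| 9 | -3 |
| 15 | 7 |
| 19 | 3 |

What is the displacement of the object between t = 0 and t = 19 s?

36 m

Net displacement equals the area under the velocity-time graph (areas below the axis count negative).
0–4 s: ½(5 + 4)(4) = 18 m
4–5 s: ½(4 + -4)(1) = 0 m
5–9 s: ½(-4 + -3)(4) = -14 m
9–15 s: ½(-3 + 7)(6) = 12 m
15–19 s: ½(7 + 3)(4) = 20 m
Net displacement = 36 m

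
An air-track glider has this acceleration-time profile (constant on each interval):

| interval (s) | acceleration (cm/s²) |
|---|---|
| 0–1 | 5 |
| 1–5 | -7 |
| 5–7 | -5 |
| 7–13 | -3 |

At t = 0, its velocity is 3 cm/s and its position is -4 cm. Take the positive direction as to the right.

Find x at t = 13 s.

On each constant-a segment, Δv = aΔt and Δx = v₀Δt + ½aΔt²; chain segment to segment.
0–1 s: v starts 3 cm/s; Δx = 3·1 + ½·5·1² = 5.5 cm; v ends 8 cm/s.
1–5 s: v starts 8 cm/s; Δx = 8·4 + ½·-7·4² = -24 cm; v ends -20 cm/s.
5–7 s: v starts -20 cm/s; Δx = -20·2 + ½·-5·2² = -50 cm; v ends -30 cm/s.
7–13 s: v starts -30 cm/s; Δx = -30·6 + ½·-3·6² = -234 cm; v ends -48 cm/s.
x(13) = -4 + Σ Δx = -306.5 cm.

-306.5 cm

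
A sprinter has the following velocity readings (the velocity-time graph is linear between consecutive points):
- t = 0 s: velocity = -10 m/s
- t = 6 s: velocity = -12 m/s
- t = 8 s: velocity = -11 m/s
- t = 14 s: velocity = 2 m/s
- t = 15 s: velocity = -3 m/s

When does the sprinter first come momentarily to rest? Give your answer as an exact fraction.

v changes sign on 8–14 s (from -11 to 2); the graph is linear there, so v = 0 at t = 8 + (11)·(14 − 8)/(2 − -11) = 170/13 s.

t = 170/13 s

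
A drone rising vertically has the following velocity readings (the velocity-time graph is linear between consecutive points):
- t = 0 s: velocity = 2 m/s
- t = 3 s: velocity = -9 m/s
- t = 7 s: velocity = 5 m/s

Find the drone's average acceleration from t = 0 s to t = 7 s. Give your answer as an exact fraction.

Average acceleration = Δv/Δt = (5 − 2)/(7 − 0) = 3/7 m/s².

3/7 m/s²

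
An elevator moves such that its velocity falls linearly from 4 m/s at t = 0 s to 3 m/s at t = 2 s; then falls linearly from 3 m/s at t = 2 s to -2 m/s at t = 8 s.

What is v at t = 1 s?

On 0–2 s the graph is linear from 4 to 3 m/s: v(1) = 4 + (3 − 4)·(1 − 0)/(2 − 0) = 3.5 m/s.

3.5 m/s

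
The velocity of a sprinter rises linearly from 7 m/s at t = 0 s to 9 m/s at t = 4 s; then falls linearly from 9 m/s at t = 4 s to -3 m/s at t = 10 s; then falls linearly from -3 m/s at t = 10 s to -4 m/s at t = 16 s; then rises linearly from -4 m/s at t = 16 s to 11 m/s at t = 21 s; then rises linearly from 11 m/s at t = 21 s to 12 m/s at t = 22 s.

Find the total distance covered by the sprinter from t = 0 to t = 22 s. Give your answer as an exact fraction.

Distance (not displacement) is the total path length: add the absolute areas under v-t.
0–4 s: |½(7 + 9)(4)| = 32 m
4–10 s: v = 0 at t = 8.5 s; triangle areas 20.25 + 2.25 = 22.5 m
10–16 s: |½(-3 + -4)(6)| = 21 m
16–21 s: v = 0 at t = 52/3 s; triangle areas 8/3 + 121/6 = 137/6 m
21–22 s: |½(11 + 12)(1)| = 11.5 m
Total distance = 659/6 m

659/6 m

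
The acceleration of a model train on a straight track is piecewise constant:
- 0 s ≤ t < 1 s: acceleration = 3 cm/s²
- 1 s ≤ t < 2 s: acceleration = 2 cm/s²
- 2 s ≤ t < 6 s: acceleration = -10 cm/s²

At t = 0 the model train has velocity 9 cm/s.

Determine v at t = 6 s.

-26 cm/s

Δv equals the area under the a-t graph; then v = v₀ + Δv.
0–1 s: 3 × 1 = 3 cm/s
1–2 s: 2 × 1 = 2 cm/s
2–6 s: -10 × 4 = -40 cm/s
Δv = -35 cm/s, so v(6) = 9 + (-35) = -26 cm/s.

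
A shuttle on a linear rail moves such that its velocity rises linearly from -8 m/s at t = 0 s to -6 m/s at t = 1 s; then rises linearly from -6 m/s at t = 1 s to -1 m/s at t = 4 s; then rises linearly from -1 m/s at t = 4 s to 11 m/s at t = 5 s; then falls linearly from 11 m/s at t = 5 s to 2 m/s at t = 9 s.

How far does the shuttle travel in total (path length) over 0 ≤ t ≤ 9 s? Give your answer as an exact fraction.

583/12 m

Total distance travelled is ∫|v| dt — sum the magnitudes of each area piece.
0–1 s: |½(-8 + -6)(1)| = 7 m
1–4 s: |½(-6 + -1)(3)| = 10.5 m
4–5 s: v = 0 at t = 49/12 s; triangle areas 1/24 + 121/24 = 61/12 m
5–9 s: |½(11 + 2)(4)| = 26 m
Total distance = 583/12 m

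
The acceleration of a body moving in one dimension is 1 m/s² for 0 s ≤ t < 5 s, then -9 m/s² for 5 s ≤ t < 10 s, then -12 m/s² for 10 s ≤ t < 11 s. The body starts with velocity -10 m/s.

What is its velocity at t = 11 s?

-62 m/s

Δv equals the area under the a-t graph; then v = v₀ + Δv.
0–5 s: 1 × 5 = 5 m/s
5–10 s: -9 × 5 = -45 m/s
10–11 s: -12 × 1 = -12 m/s
Δv = -52 m/s, so v(11) = -10 + (-52) = -62 m/s.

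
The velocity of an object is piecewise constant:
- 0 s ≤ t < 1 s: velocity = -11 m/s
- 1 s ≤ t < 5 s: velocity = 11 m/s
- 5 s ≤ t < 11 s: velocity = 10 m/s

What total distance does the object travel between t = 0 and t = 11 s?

Distance (not displacement) is the total path length: add the absolute areas under v-t.
0–1 s: |-11| × 1 = 11 m
1–5 s: |11| × 4 = 44 m
5–11 s: |10| × 6 = 60 m
Total distance = 115 m

115 m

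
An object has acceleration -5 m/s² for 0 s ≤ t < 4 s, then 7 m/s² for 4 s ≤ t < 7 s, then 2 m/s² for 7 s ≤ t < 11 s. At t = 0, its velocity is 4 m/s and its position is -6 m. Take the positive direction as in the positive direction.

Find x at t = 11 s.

On each constant-a segment, Δv = aΔt and Δx = v₀Δt + ½aΔt²; chain segment to segment.
0–4 s: v starts 4 m/s; Δx = 4·4 + ½·-5·4² = -24 m; v ends -16 m/s.
4–7 s: v starts -16 m/s; Δx = -16·3 + ½·7·3² = -16.5 m; v ends 5 m/s.
7–11 s: v starts 5 m/s; Δx = 5·4 + ½·2·4² = 36 m; v ends 13 m/s.
x(11) = -6 + Σ Δx = -10.5 m.

-10.5 m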